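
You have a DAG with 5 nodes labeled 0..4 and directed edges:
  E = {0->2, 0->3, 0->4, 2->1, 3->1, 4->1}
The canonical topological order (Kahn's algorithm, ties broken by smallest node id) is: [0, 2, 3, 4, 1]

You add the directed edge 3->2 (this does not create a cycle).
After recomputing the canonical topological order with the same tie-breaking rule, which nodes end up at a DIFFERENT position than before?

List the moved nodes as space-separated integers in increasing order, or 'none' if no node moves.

Old toposort: [0, 2, 3, 4, 1]
Added edge 3->2
Recompute Kahn (smallest-id tiebreak):
  initial in-degrees: [0, 3, 2, 1, 1]
  ready (indeg=0): [0]
  pop 0: indeg[2]->1; indeg[3]->0; indeg[4]->0 | ready=[3, 4] | order so far=[0]
  pop 3: indeg[1]->2; indeg[2]->0 | ready=[2, 4] | order so far=[0, 3]
  pop 2: indeg[1]->1 | ready=[4] | order so far=[0, 3, 2]
  pop 4: indeg[1]->0 | ready=[1] | order so far=[0, 3, 2, 4]
  pop 1: no out-edges | ready=[] | order so far=[0, 3, 2, 4, 1]
New canonical toposort: [0, 3, 2, 4, 1]
Compare positions:
  Node 0: index 0 -> 0 (same)
  Node 1: index 4 -> 4 (same)
  Node 2: index 1 -> 2 (moved)
  Node 3: index 2 -> 1 (moved)
  Node 4: index 3 -> 3 (same)
Nodes that changed position: 2 3

Answer: 2 3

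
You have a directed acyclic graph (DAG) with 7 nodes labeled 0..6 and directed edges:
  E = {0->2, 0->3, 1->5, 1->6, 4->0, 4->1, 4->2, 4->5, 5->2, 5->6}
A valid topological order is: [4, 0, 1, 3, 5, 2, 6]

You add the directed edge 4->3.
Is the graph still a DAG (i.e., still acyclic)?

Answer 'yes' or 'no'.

Given toposort: [4, 0, 1, 3, 5, 2, 6]
Position of 4: index 0; position of 3: index 3
New edge 4->3: forward
Forward edge: respects the existing order. Still a DAG, same toposort still valid.
Still a DAG? yes

Answer: yes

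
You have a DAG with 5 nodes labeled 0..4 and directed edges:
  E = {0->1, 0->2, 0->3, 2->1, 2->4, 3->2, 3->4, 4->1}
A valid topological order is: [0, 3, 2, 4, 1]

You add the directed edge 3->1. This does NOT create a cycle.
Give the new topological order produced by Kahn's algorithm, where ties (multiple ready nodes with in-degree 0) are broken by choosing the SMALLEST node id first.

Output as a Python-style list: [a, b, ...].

Answer: [0, 3, 2, 4, 1]

Derivation:
Old toposort: [0, 3, 2, 4, 1]
Added edge: 3->1
Position of 3 (1) < position of 1 (4). Old order still valid.
Run Kahn's algorithm (break ties by smallest node id):
  initial in-degrees: [0, 4, 2, 1, 2]
  ready (indeg=0): [0]
  pop 0: indeg[1]->3; indeg[2]->1; indeg[3]->0 | ready=[3] | order so far=[0]
  pop 3: indeg[1]->2; indeg[2]->0; indeg[4]->1 | ready=[2] | order so far=[0, 3]
  pop 2: indeg[1]->1; indeg[4]->0 | ready=[4] | order so far=[0, 3, 2]
  pop 4: indeg[1]->0 | ready=[1] | order so far=[0, 3, 2, 4]
  pop 1: no out-edges | ready=[] | order so far=[0, 3, 2, 4, 1]
  Result: [0, 3, 2, 4, 1]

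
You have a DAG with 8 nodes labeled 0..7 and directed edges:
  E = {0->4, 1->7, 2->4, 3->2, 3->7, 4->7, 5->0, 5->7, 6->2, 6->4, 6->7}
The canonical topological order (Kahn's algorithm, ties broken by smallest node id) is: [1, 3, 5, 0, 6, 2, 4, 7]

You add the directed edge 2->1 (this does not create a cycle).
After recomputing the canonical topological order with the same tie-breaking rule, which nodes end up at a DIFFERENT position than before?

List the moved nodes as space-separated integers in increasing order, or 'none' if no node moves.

Old toposort: [1, 3, 5, 0, 6, 2, 4, 7]
Added edge 2->1
Recompute Kahn (smallest-id tiebreak):
  initial in-degrees: [1, 1, 2, 0, 3, 0, 0, 5]
  ready (indeg=0): [3, 5, 6]
  pop 3: indeg[2]->1; indeg[7]->4 | ready=[5, 6] | order so far=[3]
  pop 5: indeg[0]->0; indeg[7]->3 | ready=[0, 6] | order so far=[3, 5]
  pop 0: indeg[4]->2 | ready=[6] | order so far=[3, 5, 0]
  pop 6: indeg[2]->0; indeg[4]->1; indeg[7]->2 | ready=[2] | order so far=[3, 5, 0, 6]
  pop 2: indeg[1]->0; indeg[4]->0 | ready=[1, 4] | order so far=[3, 5, 0, 6, 2]
  pop 1: indeg[7]->1 | ready=[4] | order so far=[3, 5, 0, 6, 2, 1]
  pop 4: indeg[7]->0 | ready=[7] | order so far=[3, 5, 0, 6, 2, 1, 4]
  pop 7: no out-edges | ready=[] | order so far=[3, 5, 0, 6, 2, 1, 4, 7]
New canonical toposort: [3, 5, 0, 6, 2, 1, 4, 7]
Compare positions:
  Node 0: index 3 -> 2 (moved)
  Node 1: index 0 -> 5 (moved)
  Node 2: index 5 -> 4 (moved)
  Node 3: index 1 -> 0 (moved)
  Node 4: index 6 -> 6 (same)
  Node 5: index 2 -> 1 (moved)
  Node 6: index 4 -> 3 (moved)
  Node 7: index 7 -> 7 (same)
Nodes that changed position: 0 1 2 3 5 6

Answer: 0 1 2 3 5 6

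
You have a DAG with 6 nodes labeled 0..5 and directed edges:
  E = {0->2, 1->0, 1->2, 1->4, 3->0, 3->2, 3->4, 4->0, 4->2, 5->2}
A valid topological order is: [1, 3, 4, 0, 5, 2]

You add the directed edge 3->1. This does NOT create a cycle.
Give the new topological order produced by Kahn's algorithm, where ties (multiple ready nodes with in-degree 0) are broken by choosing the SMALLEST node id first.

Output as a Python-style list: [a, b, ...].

Answer: [3, 1, 4, 0, 5, 2]

Derivation:
Old toposort: [1, 3, 4, 0, 5, 2]
Added edge: 3->1
Position of 3 (1) > position of 1 (0). Must reorder: 3 must now come before 1.
Run Kahn's algorithm (break ties by smallest node id):
  initial in-degrees: [3, 1, 5, 0, 2, 0]
  ready (indeg=0): [3, 5]
  pop 3: indeg[0]->2; indeg[1]->0; indeg[2]->4; indeg[4]->1 | ready=[1, 5] | order so far=[3]
  pop 1: indeg[0]->1; indeg[2]->3; indeg[4]->0 | ready=[4, 5] | order so far=[3, 1]
  pop 4: indeg[0]->0; indeg[2]->2 | ready=[0, 5] | order so far=[3, 1, 4]
  pop 0: indeg[2]->1 | ready=[5] | order so far=[3, 1, 4, 0]
  pop 5: indeg[2]->0 | ready=[2] | order so far=[3, 1, 4, 0, 5]
  pop 2: no out-edges | ready=[] | order so far=[3, 1, 4, 0, 5, 2]
  Result: [3, 1, 4, 0, 5, 2]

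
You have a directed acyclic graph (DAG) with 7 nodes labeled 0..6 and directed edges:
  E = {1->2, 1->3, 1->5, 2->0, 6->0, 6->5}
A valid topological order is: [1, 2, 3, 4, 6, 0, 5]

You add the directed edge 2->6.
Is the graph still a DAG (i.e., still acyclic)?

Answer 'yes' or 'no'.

Given toposort: [1, 2, 3, 4, 6, 0, 5]
Position of 2: index 1; position of 6: index 4
New edge 2->6: forward
Forward edge: respects the existing order. Still a DAG, same toposort still valid.
Still a DAG? yes

Answer: yes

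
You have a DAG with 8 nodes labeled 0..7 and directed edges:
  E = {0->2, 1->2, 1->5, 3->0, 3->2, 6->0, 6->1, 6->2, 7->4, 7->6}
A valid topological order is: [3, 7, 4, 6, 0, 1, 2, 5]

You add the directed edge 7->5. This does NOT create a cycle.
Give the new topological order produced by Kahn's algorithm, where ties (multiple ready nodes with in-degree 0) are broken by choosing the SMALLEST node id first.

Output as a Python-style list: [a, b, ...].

Answer: [3, 7, 4, 6, 0, 1, 2, 5]

Derivation:
Old toposort: [3, 7, 4, 6, 0, 1, 2, 5]
Added edge: 7->5
Position of 7 (1) < position of 5 (7). Old order still valid.
Run Kahn's algorithm (break ties by smallest node id):
  initial in-degrees: [2, 1, 4, 0, 1, 2, 1, 0]
  ready (indeg=0): [3, 7]
  pop 3: indeg[0]->1; indeg[2]->3 | ready=[7] | order so far=[3]
  pop 7: indeg[4]->0; indeg[5]->1; indeg[6]->0 | ready=[4, 6] | order so far=[3, 7]
  pop 4: no out-edges | ready=[6] | order so far=[3, 7, 4]
  pop 6: indeg[0]->0; indeg[1]->0; indeg[2]->2 | ready=[0, 1] | order so far=[3, 7, 4, 6]
  pop 0: indeg[2]->1 | ready=[1] | order so far=[3, 7, 4, 6, 0]
  pop 1: indeg[2]->0; indeg[5]->0 | ready=[2, 5] | order so far=[3, 7, 4, 6, 0, 1]
  pop 2: no out-edges | ready=[5] | order so far=[3, 7, 4, 6, 0, 1, 2]
  pop 5: no out-edges | ready=[] | order so far=[3, 7, 4, 6, 0, 1, 2, 5]
  Result: [3, 7, 4, 6, 0, 1, 2, 5]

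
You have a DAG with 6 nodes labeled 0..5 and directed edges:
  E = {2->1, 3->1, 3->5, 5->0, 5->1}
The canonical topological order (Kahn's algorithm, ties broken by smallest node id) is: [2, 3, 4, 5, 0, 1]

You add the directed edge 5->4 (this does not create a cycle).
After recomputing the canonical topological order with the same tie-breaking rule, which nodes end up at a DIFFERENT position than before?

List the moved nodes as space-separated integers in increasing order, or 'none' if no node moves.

Old toposort: [2, 3, 4, 5, 0, 1]
Added edge 5->4
Recompute Kahn (smallest-id tiebreak):
  initial in-degrees: [1, 3, 0, 0, 1, 1]
  ready (indeg=0): [2, 3]
  pop 2: indeg[1]->2 | ready=[3] | order so far=[2]
  pop 3: indeg[1]->1; indeg[5]->0 | ready=[5] | order so far=[2, 3]
  pop 5: indeg[0]->0; indeg[1]->0; indeg[4]->0 | ready=[0, 1, 4] | order so far=[2, 3, 5]
  pop 0: no out-edges | ready=[1, 4] | order so far=[2, 3, 5, 0]
  pop 1: no out-edges | ready=[4] | order so far=[2, 3, 5, 0, 1]
  pop 4: no out-edges | ready=[] | order so far=[2, 3, 5, 0, 1, 4]
New canonical toposort: [2, 3, 5, 0, 1, 4]
Compare positions:
  Node 0: index 4 -> 3 (moved)
  Node 1: index 5 -> 4 (moved)
  Node 2: index 0 -> 0 (same)
  Node 3: index 1 -> 1 (same)
  Node 4: index 2 -> 5 (moved)
  Node 5: index 3 -> 2 (moved)
Nodes that changed position: 0 1 4 5

Answer: 0 1 4 5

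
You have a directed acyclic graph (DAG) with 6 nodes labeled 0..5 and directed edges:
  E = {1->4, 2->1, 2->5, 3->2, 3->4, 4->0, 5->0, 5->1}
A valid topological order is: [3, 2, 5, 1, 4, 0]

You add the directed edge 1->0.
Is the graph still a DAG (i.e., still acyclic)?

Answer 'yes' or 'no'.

Answer: yes

Derivation:
Given toposort: [3, 2, 5, 1, 4, 0]
Position of 1: index 3; position of 0: index 5
New edge 1->0: forward
Forward edge: respects the existing order. Still a DAG, same toposort still valid.
Still a DAG? yes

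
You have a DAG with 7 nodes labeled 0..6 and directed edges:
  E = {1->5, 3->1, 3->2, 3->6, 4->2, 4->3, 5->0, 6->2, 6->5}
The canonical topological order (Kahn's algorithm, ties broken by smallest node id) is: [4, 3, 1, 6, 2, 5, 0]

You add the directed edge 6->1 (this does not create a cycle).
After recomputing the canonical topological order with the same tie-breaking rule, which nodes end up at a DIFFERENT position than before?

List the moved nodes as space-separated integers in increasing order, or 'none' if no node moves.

Old toposort: [4, 3, 1, 6, 2, 5, 0]
Added edge 6->1
Recompute Kahn (smallest-id tiebreak):
  initial in-degrees: [1, 2, 3, 1, 0, 2, 1]
  ready (indeg=0): [4]
  pop 4: indeg[2]->2; indeg[3]->0 | ready=[3] | order so far=[4]
  pop 3: indeg[1]->1; indeg[2]->1; indeg[6]->0 | ready=[6] | order so far=[4, 3]
  pop 6: indeg[1]->0; indeg[2]->0; indeg[5]->1 | ready=[1, 2] | order so far=[4, 3, 6]
  pop 1: indeg[5]->0 | ready=[2, 5] | order so far=[4, 3, 6, 1]
  pop 2: no out-edges | ready=[5] | order so far=[4, 3, 6, 1, 2]
  pop 5: indeg[0]->0 | ready=[0] | order so far=[4, 3, 6, 1, 2, 5]
  pop 0: no out-edges | ready=[] | order so far=[4, 3, 6, 1, 2, 5, 0]
New canonical toposort: [4, 3, 6, 1, 2, 5, 0]
Compare positions:
  Node 0: index 6 -> 6 (same)
  Node 1: index 2 -> 3 (moved)
  Node 2: index 4 -> 4 (same)
  Node 3: index 1 -> 1 (same)
  Node 4: index 0 -> 0 (same)
  Node 5: index 5 -> 5 (same)
  Node 6: index 3 -> 2 (moved)
Nodes that changed position: 1 6

Answer: 1 6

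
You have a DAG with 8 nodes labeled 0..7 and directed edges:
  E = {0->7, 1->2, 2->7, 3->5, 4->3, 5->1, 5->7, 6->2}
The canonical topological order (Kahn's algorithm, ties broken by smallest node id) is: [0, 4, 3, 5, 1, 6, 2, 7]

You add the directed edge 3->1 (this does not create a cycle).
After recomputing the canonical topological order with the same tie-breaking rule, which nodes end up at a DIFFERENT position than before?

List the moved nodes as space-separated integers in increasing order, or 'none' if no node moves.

Old toposort: [0, 4, 3, 5, 1, 6, 2, 7]
Added edge 3->1
Recompute Kahn (smallest-id tiebreak):
  initial in-degrees: [0, 2, 2, 1, 0, 1, 0, 3]
  ready (indeg=0): [0, 4, 6]
  pop 0: indeg[7]->2 | ready=[4, 6] | order so far=[0]
  pop 4: indeg[3]->0 | ready=[3, 6] | order so far=[0, 4]
  pop 3: indeg[1]->1; indeg[5]->0 | ready=[5, 6] | order so far=[0, 4, 3]
  pop 5: indeg[1]->0; indeg[7]->1 | ready=[1, 6] | order so far=[0, 4, 3, 5]
  pop 1: indeg[2]->1 | ready=[6] | order so far=[0, 4, 3, 5, 1]
  pop 6: indeg[2]->0 | ready=[2] | order so far=[0, 4, 3, 5, 1, 6]
  pop 2: indeg[7]->0 | ready=[7] | order so far=[0, 4, 3, 5, 1, 6, 2]
  pop 7: no out-edges | ready=[] | order so far=[0, 4, 3, 5, 1, 6, 2, 7]
New canonical toposort: [0, 4, 3, 5, 1, 6, 2, 7]
Compare positions:
  Node 0: index 0 -> 0 (same)
  Node 1: index 4 -> 4 (same)
  Node 2: index 6 -> 6 (same)
  Node 3: index 2 -> 2 (same)
  Node 4: index 1 -> 1 (same)
  Node 5: index 3 -> 3 (same)
  Node 6: index 5 -> 5 (same)
  Node 7: index 7 -> 7 (same)
Nodes that changed position: none

Answer: none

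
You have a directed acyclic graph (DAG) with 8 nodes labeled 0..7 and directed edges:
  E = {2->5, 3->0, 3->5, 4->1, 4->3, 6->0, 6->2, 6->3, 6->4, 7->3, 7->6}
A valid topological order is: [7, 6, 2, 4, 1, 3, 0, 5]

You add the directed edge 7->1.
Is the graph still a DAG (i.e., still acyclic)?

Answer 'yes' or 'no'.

Answer: yes

Derivation:
Given toposort: [7, 6, 2, 4, 1, 3, 0, 5]
Position of 7: index 0; position of 1: index 4
New edge 7->1: forward
Forward edge: respects the existing order. Still a DAG, same toposort still valid.
Still a DAG? yes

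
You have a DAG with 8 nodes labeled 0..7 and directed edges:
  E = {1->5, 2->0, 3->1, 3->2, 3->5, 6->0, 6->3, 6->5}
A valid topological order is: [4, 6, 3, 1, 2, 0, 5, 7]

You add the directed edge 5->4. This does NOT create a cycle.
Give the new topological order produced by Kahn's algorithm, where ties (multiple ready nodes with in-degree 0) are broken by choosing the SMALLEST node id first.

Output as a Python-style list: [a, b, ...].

Answer: [6, 3, 1, 2, 0, 5, 4, 7]

Derivation:
Old toposort: [4, 6, 3, 1, 2, 0, 5, 7]
Added edge: 5->4
Position of 5 (6) > position of 4 (0). Must reorder: 5 must now come before 4.
Run Kahn's algorithm (break ties by smallest node id):
  initial in-degrees: [2, 1, 1, 1, 1, 3, 0, 0]
  ready (indeg=0): [6, 7]
  pop 6: indeg[0]->1; indeg[3]->0; indeg[5]->2 | ready=[3, 7] | order so far=[6]
  pop 3: indeg[1]->0; indeg[2]->0; indeg[5]->1 | ready=[1, 2, 7] | order so far=[6, 3]
  pop 1: indeg[5]->0 | ready=[2, 5, 7] | order so far=[6, 3, 1]
  pop 2: indeg[0]->0 | ready=[0, 5, 7] | order so far=[6, 3, 1, 2]
  pop 0: no out-edges | ready=[5, 7] | order so far=[6, 3, 1, 2, 0]
  pop 5: indeg[4]->0 | ready=[4, 7] | order so far=[6, 3, 1, 2, 0, 5]
  pop 4: no out-edges | ready=[7] | order so far=[6, 3, 1, 2, 0, 5, 4]
  pop 7: no out-edges | ready=[] | order so far=[6, 3, 1, 2, 0, 5, 4, 7]
  Result: [6, 3, 1, 2, 0, 5, 4, 7]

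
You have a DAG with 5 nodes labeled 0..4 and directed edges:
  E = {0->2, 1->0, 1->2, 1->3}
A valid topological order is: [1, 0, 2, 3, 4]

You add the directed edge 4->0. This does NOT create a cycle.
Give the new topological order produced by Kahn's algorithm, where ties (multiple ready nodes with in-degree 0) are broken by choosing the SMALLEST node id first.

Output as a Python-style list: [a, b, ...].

Answer: [1, 3, 4, 0, 2]

Derivation:
Old toposort: [1, 0, 2, 3, 4]
Added edge: 4->0
Position of 4 (4) > position of 0 (1). Must reorder: 4 must now come before 0.
Run Kahn's algorithm (break ties by smallest node id):
  initial in-degrees: [2, 0, 2, 1, 0]
  ready (indeg=0): [1, 4]
  pop 1: indeg[0]->1; indeg[2]->1; indeg[3]->0 | ready=[3, 4] | order so far=[1]
  pop 3: no out-edges | ready=[4] | order so far=[1, 3]
  pop 4: indeg[0]->0 | ready=[0] | order so far=[1, 3, 4]
  pop 0: indeg[2]->0 | ready=[2] | order so far=[1, 3, 4, 0]
  pop 2: no out-edges | ready=[] | order so far=[1, 3, 4, 0, 2]
  Result: [1, 3, 4, 0, 2]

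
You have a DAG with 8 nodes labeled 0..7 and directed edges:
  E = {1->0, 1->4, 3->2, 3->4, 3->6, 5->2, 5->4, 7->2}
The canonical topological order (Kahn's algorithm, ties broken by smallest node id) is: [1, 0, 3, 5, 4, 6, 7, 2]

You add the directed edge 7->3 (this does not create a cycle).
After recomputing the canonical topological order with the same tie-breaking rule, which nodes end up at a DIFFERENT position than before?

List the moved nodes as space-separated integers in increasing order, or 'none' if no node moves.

Answer: 2 3 4 5 6 7

Derivation:
Old toposort: [1, 0, 3, 5, 4, 6, 7, 2]
Added edge 7->3
Recompute Kahn (smallest-id tiebreak):
  initial in-degrees: [1, 0, 3, 1, 3, 0, 1, 0]
  ready (indeg=0): [1, 5, 7]
  pop 1: indeg[0]->0; indeg[4]->2 | ready=[0, 5, 7] | order so far=[1]
  pop 0: no out-edges | ready=[5, 7] | order so far=[1, 0]
  pop 5: indeg[2]->2; indeg[4]->1 | ready=[7] | order so far=[1, 0, 5]
  pop 7: indeg[2]->1; indeg[3]->0 | ready=[3] | order so far=[1, 0, 5, 7]
  pop 3: indeg[2]->0; indeg[4]->0; indeg[6]->0 | ready=[2, 4, 6] | order so far=[1, 0, 5, 7, 3]
  pop 2: no out-edges | ready=[4, 6] | order so far=[1, 0, 5, 7, 3, 2]
  pop 4: no out-edges | ready=[6] | order so far=[1, 0, 5, 7, 3, 2, 4]
  pop 6: no out-edges | ready=[] | order so far=[1, 0, 5, 7, 3, 2, 4, 6]
New canonical toposort: [1, 0, 5, 7, 3, 2, 4, 6]
Compare positions:
  Node 0: index 1 -> 1 (same)
  Node 1: index 0 -> 0 (same)
  Node 2: index 7 -> 5 (moved)
  Node 3: index 2 -> 4 (moved)
  Node 4: index 4 -> 6 (moved)
  Node 5: index 3 -> 2 (moved)
  Node 6: index 5 -> 7 (moved)
  Node 7: index 6 -> 3 (moved)
Nodes that changed position: 2 3 4 5 6 7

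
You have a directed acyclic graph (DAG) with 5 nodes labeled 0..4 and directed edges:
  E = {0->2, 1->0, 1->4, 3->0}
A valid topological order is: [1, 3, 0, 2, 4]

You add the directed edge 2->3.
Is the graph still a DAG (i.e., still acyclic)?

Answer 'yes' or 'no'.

Answer: no

Derivation:
Given toposort: [1, 3, 0, 2, 4]
Position of 2: index 3; position of 3: index 1
New edge 2->3: backward (u after v in old order)
Backward edge: old toposort is now invalid. Check if this creates a cycle.
Does 3 already reach 2? Reachable from 3: [0, 2, 3]. YES -> cycle!
Still a DAG? no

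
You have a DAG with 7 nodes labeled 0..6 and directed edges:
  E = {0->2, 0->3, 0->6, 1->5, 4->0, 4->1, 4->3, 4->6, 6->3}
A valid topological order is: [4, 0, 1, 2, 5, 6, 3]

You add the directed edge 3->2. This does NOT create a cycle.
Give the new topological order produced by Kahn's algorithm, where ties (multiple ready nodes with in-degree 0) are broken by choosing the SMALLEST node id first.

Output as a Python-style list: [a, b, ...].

Answer: [4, 0, 1, 5, 6, 3, 2]

Derivation:
Old toposort: [4, 0, 1, 2, 5, 6, 3]
Added edge: 3->2
Position of 3 (6) > position of 2 (3). Must reorder: 3 must now come before 2.
Run Kahn's algorithm (break ties by smallest node id):
  initial in-degrees: [1, 1, 2, 3, 0, 1, 2]
  ready (indeg=0): [4]
  pop 4: indeg[0]->0; indeg[1]->0; indeg[3]->2; indeg[6]->1 | ready=[0, 1] | order so far=[4]
  pop 0: indeg[2]->1; indeg[3]->1; indeg[6]->0 | ready=[1, 6] | order so far=[4, 0]
  pop 1: indeg[5]->0 | ready=[5, 6] | order so far=[4, 0, 1]
  pop 5: no out-edges | ready=[6] | order so far=[4, 0, 1, 5]
  pop 6: indeg[3]->0 | ready=[3] | order so far=[4, 0, 1, 5, 6]
  pop 3: indeg[2]->0 | ready=[2] | order so far=[4, 0, 1, 5, 6, 3]
  pop 2: no out-edges | ready=[] | order so far=[4, 0, 1, 5, 6, 3, 2]
  Result: [4, 0, 1, 5, 6, 3, 2]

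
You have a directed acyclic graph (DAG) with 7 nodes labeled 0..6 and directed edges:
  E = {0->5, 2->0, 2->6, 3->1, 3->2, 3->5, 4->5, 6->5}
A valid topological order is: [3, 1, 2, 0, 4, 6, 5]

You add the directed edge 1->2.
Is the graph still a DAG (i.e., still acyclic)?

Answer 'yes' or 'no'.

Answer: yes

Derivation:
Given toposort: [3, 1, 2, 0, 4, 6, 5]
Position of 1: index 1; position of 2: index 2
New edge 1->2: forward
Forward edge: respects the existing order. Still a DAG, same toposort still valid.
Still a DAG? yes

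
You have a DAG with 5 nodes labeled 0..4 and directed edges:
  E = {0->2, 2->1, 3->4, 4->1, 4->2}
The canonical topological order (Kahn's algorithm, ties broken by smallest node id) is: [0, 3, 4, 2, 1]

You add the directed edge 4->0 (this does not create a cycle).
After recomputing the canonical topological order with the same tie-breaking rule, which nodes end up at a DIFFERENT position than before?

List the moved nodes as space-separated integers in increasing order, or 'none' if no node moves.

Old toposort: [0, 3, 4, 2, 1]
Added edge 4->0
Recompute Kahn (smallest-id tiebreak):
  initial in-degrees: [1, 2, 2, 0, 1]
  ready (indeg=0): [3]
  pop 3: indeg[4]->0 | ready=[4] | order so far=[3]
  pop 4: indeg[0]->0; indeg[1]->1; indeg[2]->1 | ready=[0] | order so far=[3, 4]
  pop 0: indeg[2]->0 | ready=[2] | order so far=[3, 4, 0]
  pop 2: indeg[1]->0 | ready=[1] | order so far=[3, 4, 0, 2]
  pop 1: no out-edges | ready=[] | order so far=[3, 4, 0, 2, 1]
New canonical toposort: [3, 4, 0, 2, 1]
Compare positions:
  Node 0: index 0 -> 2 (moved)
  Node 1: index 4 -> 4 (same)
  Node 2: index 3 -> 3 (same)
  Node 3: index 1 -> 0 (moved)
  Node 4: index 2 -> 1 (moved)
Nodes that changed position: 0 3 4

Answer: 0 3 4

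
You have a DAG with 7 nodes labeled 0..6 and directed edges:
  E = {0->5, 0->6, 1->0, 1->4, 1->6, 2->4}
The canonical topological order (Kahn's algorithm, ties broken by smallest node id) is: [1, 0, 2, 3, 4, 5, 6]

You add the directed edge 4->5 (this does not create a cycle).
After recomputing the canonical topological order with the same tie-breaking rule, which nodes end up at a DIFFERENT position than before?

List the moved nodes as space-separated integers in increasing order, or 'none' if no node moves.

Old toposort: [1, 0, 2, 3, 4, 5, 6]
Added edge 4->5
Recompute Kahn (smallest-id tiebreak):
  initial in-degrees: [1, 0, 0, 0, 2, 2, 2]
  ready (indeg=0): [1, 2, 3]
  pop 1: indeg[0]->0; indeg[4]->1; indeg[6]->1 | ready=[0, 2, 3] | order so far=[1]
  pop 0: indeg[5]->1; indeg[6]->0 | ready=[2, 3, 6] | order so far=[1, 0]
  pop 2: indeg[4]->0 | ready=[3, 4, 6] | order so far=[1, 0, 2]
  pop 3: no out-edges | ready=[4, 6] | order so far=[1, 0, 2, 3]
  pop 4: indeg[5]->0 | ready=[5, 6] | order so far=[1, 0, 2, 3, 4]
  pop 5: no out-edges | ready=[6] | order so far=[1, 0, 2, 3, 4, 5]
  pop 6: no out-edges | ready=[] | order so far=[1, 0, 2, 3, 4, 5, 6]
New canonical toposort: [1, 0, 2, 3, 4, 5, 6]
Compare positions:
  Node 0: index 1 -> 1 (same)
  Node 1: index 0 -> 0 (same)
  Node 2: index 2 -> 2 (same)
  Node 3: index 3 -> 3 (same)
  Node 4: index 4 -> 4 (same)
  Node 5: index 5 -> 5 (same)
  Node 6: index 6 -> 6 (same)
Nodes that changed position: none

Answer: none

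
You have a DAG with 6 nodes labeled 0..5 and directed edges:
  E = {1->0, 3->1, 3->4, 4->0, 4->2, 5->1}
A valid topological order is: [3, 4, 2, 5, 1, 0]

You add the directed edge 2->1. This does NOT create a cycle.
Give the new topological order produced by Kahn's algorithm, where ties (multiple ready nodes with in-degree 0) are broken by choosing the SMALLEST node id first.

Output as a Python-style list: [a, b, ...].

Answer: [3, 4, 2, 5, 1, 0]

Derivation:
Old toposort: [3, 4, 2, 5, 1, 0]
Added edge: 2->1
Position of 2 (2) < position of 1 (4). Old order still valid.
Run Kahn's algorithm (break ties by smallest node id):
  initial in-degrees: [2, 3, 1, 0, 1, 0]
  ready (indeg=0): [3, 5]
  pop 3: indeg[1]->2; indeg[4]->0 | ready=[4, 5] | order so far=[3]
  pop 4: indeg[0]->1; indeg[2]->0 | ready=[2, 5] | order so far=[3, 4]
  pop 2: indeg[1]->1 | ready=[5] | order so far=[3, 4, 2]
  pop 5: indeg[1]->0 | ready=[1] | order so far=[3, 4, 2, 5]
  pop 1: indeg[0]->0 | ready=[0] | order so far=[3, 4, 2, 5, 1]
  pop 0: no out-edges | ready=[] | order so far=[3, 4, 2, 5, 1, 0]
  Result: [3, 4, 2, 5, 1, 0]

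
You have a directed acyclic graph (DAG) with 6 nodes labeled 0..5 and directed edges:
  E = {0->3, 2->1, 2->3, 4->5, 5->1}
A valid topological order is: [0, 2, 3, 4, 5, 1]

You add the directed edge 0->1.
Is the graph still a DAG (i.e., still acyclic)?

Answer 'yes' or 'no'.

Answer: yes

Derivation:
Given toposort: [0, 2, 3, 4, 5, 1]
Position of 0: index 0; position of 1: index 5
New edge 0->1: forward
Forward edge: respects the existing order. Still a DAG, same toposort still valid.
Still a DAG? yes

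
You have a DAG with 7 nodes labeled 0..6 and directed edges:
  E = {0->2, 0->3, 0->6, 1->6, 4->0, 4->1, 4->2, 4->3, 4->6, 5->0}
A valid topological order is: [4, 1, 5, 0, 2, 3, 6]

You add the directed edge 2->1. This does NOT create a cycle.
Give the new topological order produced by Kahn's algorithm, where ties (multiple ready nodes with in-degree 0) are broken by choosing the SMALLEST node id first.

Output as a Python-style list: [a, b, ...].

Answer: [4, 5, 0, 2, 1, 3, 6]

Derivation:
Old toposort: [4, 1, 5, 0, 2, 3, 6]
Added edge: 2->1
Position of 2 (4) > position of 1 (1). Must reorder: 2 must now come before 1.
Run Kahn's algorithm (break ties by smallest node id):
  initial in-degrees: [2, 2, 2, 2, 0, 0, 3]
  ready (indeg=0): [4, 5]
  pop 4: indeg[0]->1; indeg[1]->1; indeg[2]->1; indeg[3]->1; indeg[6]->2 | ready=[5] | order so far=[4]
  pop 5: indeg[0]->0 | ready=[0] | order so far=[4, 5]
  pop 0: indeg[2]->0; indeg[3]->0; indeg[6]->1 | ready=[2, 3] | order so far=[4, 5, 0]
  pop 2: indeg[1]->0 | ready=[1, 3] | order so far=[4, 5, 0, 2]
  pop 1: indeg[6]->0 | ready=[3, 6] | order so far=[4, 5, 0, 2, 1]
  pop 3: no out-edges | ready=[6] | order so far=[4, 5, 0, 2, 1, 3]
  pop 6: no out-edges | ready=[] | order so far=[4, 5, 0, 2, 1, 3, 6]
  Result: [4, 5, 0, 2, 1, 3, 6]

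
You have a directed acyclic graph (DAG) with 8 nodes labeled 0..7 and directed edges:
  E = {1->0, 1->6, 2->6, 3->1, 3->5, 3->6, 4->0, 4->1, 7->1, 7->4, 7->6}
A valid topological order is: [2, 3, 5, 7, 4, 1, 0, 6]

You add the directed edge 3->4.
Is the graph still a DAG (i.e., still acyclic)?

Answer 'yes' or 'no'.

Given toposort: [2, 3, 5, 7, 4, 1, 0, 6]
Position of 3: index 1; position of 4: index 4
New edge 3->4: forward
Forward edge: respects the existing order. Still a DAG, same toposort still valid.
Still a DAG? yes

Answer: yes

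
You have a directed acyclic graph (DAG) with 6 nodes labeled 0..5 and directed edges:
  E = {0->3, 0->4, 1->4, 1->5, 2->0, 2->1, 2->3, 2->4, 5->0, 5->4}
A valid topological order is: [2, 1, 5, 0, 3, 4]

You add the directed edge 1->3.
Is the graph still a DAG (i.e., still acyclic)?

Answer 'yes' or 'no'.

Given toposort: [2, 1, 5, 0, 3, 4]
Position of 1: index 1; position of 3: index 4
New edge 1->3: forward
Forward edge: respects the existing order. Still a DAG, same toposort still valid.
Still a DAG? yes

Answer: yes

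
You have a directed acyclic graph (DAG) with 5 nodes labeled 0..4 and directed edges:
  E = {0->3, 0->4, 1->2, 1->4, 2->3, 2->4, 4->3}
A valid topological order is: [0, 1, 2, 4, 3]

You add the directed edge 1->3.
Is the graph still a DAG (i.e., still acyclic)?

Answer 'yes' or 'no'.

Given toposort: [0, 1, 2, 4, 3]
Position of 1: index 1; position of 3: index 4
New edge 1->3: forward
Forward edge: respects the existing order. Still a DAG, same toposort still valid.
Still a DAG? yes

Answer: yes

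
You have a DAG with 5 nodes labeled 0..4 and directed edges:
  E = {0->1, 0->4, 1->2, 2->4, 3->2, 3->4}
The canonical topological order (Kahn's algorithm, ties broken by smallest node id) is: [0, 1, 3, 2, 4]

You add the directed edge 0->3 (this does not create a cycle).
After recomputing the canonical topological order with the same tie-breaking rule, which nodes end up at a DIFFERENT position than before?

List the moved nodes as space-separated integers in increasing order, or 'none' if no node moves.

Answer: none

Derivation:
Old toposort: [0, 1, 3, 2, 4]
Added edge 0->3
Recompute Kahn (smallest-id tiebreak):
  initial in-degrees: [0, 1, 2, 1, 3]
  ready (indeg=0): [0]
  pop 0: indeg[1]->0; indeg[3]->0; indeg[4]->2 | ready=[1, 3] | order so far=[0]
  pop 1: indeg[2]->1 | ready=[3] | order so far=[0, 1]
  pop 3: indeg[2]->0; indeg[4]->1 | ready=[2] | order so far=[0, 1, 3]
  pop 2: indeg[4]->0 | ready=[4] | order so far=[0, 1, 3, 2]
  pop 4: no out-edges | ready=[] | order so far=[0, 1, 3, 2, 4]
New canonical toposort: [0, 1, 3, 2, 4]
Compare positions:
  Node 0: index 0 -> 0 (same)
  Node 1: index 1 -> 1 (same)
  Node 2: index 3 -> 3 (same)
  Node 3: index 2 -> 2 (same)
  Node 4: index 4 -> 4 (same)
Nodes that changed position: none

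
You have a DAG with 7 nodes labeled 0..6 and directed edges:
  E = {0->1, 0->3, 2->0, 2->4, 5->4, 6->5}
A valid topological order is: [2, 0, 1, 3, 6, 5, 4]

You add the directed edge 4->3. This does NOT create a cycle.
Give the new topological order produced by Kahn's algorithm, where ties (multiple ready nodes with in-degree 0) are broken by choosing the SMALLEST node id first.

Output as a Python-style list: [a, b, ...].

Old toposort: [2, 0, 1, 3, 6, 5, 4]
Added edge: 4->3
Position of 4 (6) > position of 3 (3). Must reorder: 4 must now come before 3.
Run Kahn's algorithm (break ties by smallest node id):
  initial in-degrees: [1, 1, 0, 2, 2, 1, 0]
  ready (indeg=0): [2, 6]
  pop 2: indeg[0]->0; indeg[4]->1 | ready=[0, 6] | order so far=[2]
  pop 0: indeg[1]->0; indeg[3]->1 | ready=[1, 6] | order so far=[2, 0]
  pop 1: no out-edges | ready=[6] | order so far=[2, 0, 1]
  pop 6: indeg[5]->0 | ready=[5] | order so far=[2, 0, 1, 6]
  pop 5: indeg[4]->0 | ready=[4] | order so far=[2, 0, 1, 6, 5]
  pop 4: indeg[3]->0 | ready=[3] | order so far=[2, 0, 1, 6, 5, 4]
  pop 3: no out-edges | ready=[] | order so far=[2, 0, 1, 6, 5, 4, 3]
  Result: [2, 0, 1, 6, 5, 4, 3]

Answer: [2, 0, 1, 6, 5, 4, 3]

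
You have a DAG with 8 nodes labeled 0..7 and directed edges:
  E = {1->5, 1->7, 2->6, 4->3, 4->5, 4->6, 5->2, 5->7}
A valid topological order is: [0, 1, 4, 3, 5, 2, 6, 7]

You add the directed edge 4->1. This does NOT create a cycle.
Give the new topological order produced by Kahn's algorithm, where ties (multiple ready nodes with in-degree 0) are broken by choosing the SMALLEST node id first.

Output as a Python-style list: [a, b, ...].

Answer: [0, 4, 1, 3, 5, 2, 6, 7]

Derivation:
Old toposort: [0, 1, 4, 3, 5, 2, 6, 7]
Added edge: 4->1
Position of 4 (2) > position of 1 (1). Must reorder: 4 must now come before 1.
Run Kahn's algorithm (break ties by smallest node id):
  initial in-degrees: [0, 1, 1, 1, 0, 2, 2, 2]
  ready (indeg=0): [0, 4]
  pop 0: no out-edges | ready=[4] | order so far=[0]
  pop 4: indeg[1]->0; indeg[3]->0; indeg[5]->1; indeg[6]->1 | ready=[1, 3] | order so far=[0, 4]
  pop 1: indeg[5]->0; indeg[7]->1 | ready=[3, 5] | order so far=[0, 4, 1]
  pop 3: no out-edges | ready=[5] | order so far=[0, 4, 1, 3]
  pop 5: indeg[2]->0; indeg[7]->0 | ready=[2, 7] | order so far=[0, 4, 1, 3, 5]
  pop 2: indeg[6]->0 | ready=[6, 7] | order so far=[0, 4, 1, 3, 5, 2]
  pop 6: no out-edges | ready=[7] | order so far=[0, 4, 1, 3, 5, 2, 6]
  pop 7: no out-edges | ready=[] | order so far=[0, 4, 1, 3, 5, 2, 6, 7]
  Result: [0, 4, 1, 3, 5, 2, 6, 7]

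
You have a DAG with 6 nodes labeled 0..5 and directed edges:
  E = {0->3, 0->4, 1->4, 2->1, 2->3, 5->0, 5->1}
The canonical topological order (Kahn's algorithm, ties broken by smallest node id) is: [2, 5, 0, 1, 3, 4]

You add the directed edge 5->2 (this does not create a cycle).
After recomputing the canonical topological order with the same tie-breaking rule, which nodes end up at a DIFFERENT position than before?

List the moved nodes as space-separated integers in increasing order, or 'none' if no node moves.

Old toposort: [2, 5, 0, 1, 3, 4]
Added edge 5->2
Recompute Kahn (smallest-id tiebreak):
  initial in-degrees: [1, 2, 1, 2, 2, 0]
  ready (indeg=0): [5]
  pop 5: indeg[0]->0; indeg[1]->1; indeg[2]->0 | ready=[0, 2] | order so far=[5]
  pop 0: indeg[3]->1; indeg[4]->1 | ready=[2] | order so far=[5, 0]
  pop 2: indeg[1]->0; indeg[3]->0 | ready=[1, 3] | order so far=[5, 0, 2]
  pop 1: indeg[4]->0 | ready=[3, 4] | order so far=[5, 0, 2, 1]
  pop 3: no out-edges | ready=[4] | order so far=[5, 0, 2, 1, 3]
  pop 4: no out-edges | ready=[] | order so far=[5, 0, 2, 1, 3, 4]
New canonical toposort: [5, 0, 2, 1, 3, 4]
Compare positions:
  Node 0: index 2 -> 1 (moved)
  Node 1: index 3 -> 3 (same)
  Node 2: index 0 -> 2 (moved)
  Node 3: index 4 -> 4 (same)
  Node 4: index 5 -> 5 (same)
  Node 5: index 1 -> 0 (moved)
Nodes that changed position: 0 2 5

Answer: 0 2 5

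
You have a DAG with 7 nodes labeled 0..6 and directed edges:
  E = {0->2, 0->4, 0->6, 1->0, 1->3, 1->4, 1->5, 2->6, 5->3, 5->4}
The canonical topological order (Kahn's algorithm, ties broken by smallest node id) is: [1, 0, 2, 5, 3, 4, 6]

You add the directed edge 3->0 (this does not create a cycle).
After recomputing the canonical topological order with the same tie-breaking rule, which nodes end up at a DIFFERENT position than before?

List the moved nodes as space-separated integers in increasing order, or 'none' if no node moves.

Answer: 0 2 3 5

Derivation:
Old toposort: [1, 0, 2, 5, 3, 4, 6]
Added edge 3->0
Recompute Kahn (smallest-id tiebreak):
  initial in-degrees: [2, 0, 1, 2, 3, 1, 2]
  ready (indeg=0): [1]
  pop 1: indeg[0]->1; indeg[3]->1; indeg[4]->2; indeg[5]->0 | ready=[5] | order so far=[1]
  pop 5: indeg[3]->0; indeg[4]->1 | ready=[3] | order so far=[1, 5]
  pop 3: indeg[0]->0 | ready=[0] | order so far=[1, 5, 3]
  pop 0: indeg[2]->0; indeg[4]->0; indeg[6]->1 | ready=[2, 4] | order so far=[1, 5, 3, 0]
  pop 2: indeg[6]->0 | ready=[4, 6] | order so far=[1, 5, 3, 0, 2]
  pop 4: no out-edges | ready=[6] | order so far=[1, 5, 3, 0, 2, 4]
  pop 6: no out-edges | ready=[] | order so far=[1, 5, 3, 0, 2, 4, 6]
New canonical toposort: [1, 5, 3, 0, 2, 4, 6]
Compare positions:
  Node 0: index 1 -> 3 (moved)
  Node 1: index 0 -> 0 (same)
  Node 2: index 2 -> 4 (moved)
  Node 3: index 4 -> 2 (moved)
  Node 4: index 5 -> 5 (same)
  Node 5: index 3 -> 1 (moved)
  Node 6: index 6 -> 6 (same)
Nodes that changed position: 0 2 3 5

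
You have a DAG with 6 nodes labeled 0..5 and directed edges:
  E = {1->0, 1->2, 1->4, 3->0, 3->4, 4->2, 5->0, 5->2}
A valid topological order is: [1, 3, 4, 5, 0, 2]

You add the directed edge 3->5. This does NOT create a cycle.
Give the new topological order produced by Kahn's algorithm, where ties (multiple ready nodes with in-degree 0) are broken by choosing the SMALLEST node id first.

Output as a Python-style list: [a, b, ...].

Answer: [1, 3, 4, 5, 0, 2]

Derivation:
Old toposort: [1, 3, 4, 5, 0, 2]
Added edge: 3->5
Position of 3 (1) < position of 5 (3). Old order still valid.
Run Kahn's algorithm (break ties by smallest node id):
  initial in-degrees: [3, 0, 3, 0, 2, 1]
  ready (indeg=0): [1, 3]
  pop 1: indeg[0]->2; indeg[2]->2; indeg[4]->1 | ready=[3] | order so far=[1]
  pop 3: indeg[0]->1; indeg[4]->0; indeg[5]->0 | ready=[4, 5] | order so far=[1, 3]
  pop 4: indeg[2]->1 | ready=[5] | order so far=[1, 3, 4]
  pop 5: indeg[0]->0; indeg[2]->0 | ready=[0, 2] | order so far=[1, 3, 4, 5]
  pop 0: no out-edges | ready=[2] | order so far=[1, 3, 4, 5, 0]
  pop 2: no out-edges | ready=[] | order so far=[1, 3, 4, 5, 0, 2]
  Result: [1, 3, 4, 5, 0, 2]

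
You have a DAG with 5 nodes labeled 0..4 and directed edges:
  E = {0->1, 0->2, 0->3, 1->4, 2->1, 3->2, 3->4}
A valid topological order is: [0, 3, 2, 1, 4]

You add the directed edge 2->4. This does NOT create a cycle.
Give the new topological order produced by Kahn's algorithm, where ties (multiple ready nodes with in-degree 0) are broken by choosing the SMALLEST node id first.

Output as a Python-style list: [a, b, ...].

Old toposort: [0, 3, 2, 1, 4]
Added edge: 2->4
Position of 2 (2) < position of 4 (4). Old order still valid.
Run Kahn's algorithm (break ties by smallest node id):
  initial in-degrees: [0, 2, 2, 1, 3]
  ready (indeg=0): [0]
  pop 0: indeg[1]->1; indeg[2]->1; indeg[3]->0 | ready=[3] | order so far=[0]
  pop 3: indeg[2]->0; indeg[4]->2 | ready=[2] | order so far=[0, 3]
  pop 2: indeg[1]->0; indeg[4]->1 | ready=[1] | order so far=[0, 3, 2]
  pop 1: indeg[4]->0 | ready=[4] | order so far=[0, 3, 2, 1]
  pop 4: no out-edges | ready=[] | order so far=[0, 3, 2, 1, 4]
  Result: [0, 3, 2, 1, 4]

Answer: [0, 3, 2, 1, 4]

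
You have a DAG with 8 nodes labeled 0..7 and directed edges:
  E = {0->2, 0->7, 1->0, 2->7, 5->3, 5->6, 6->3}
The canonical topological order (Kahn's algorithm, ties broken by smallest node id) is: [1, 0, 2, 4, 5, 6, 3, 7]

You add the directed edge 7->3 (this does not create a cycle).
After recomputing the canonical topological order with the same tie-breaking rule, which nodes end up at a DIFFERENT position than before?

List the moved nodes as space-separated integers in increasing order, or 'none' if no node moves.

Old toposort: [1, 0, 2, 4, 5, 6, 3, 7]
Added edge 7->3
Recompute Kahn (smallest-id tiebreak):
  initial in-degrees: [1, 0, 1, 3, 0, 0, 1, 2]
  ready (indeg=0): [1, 4, 5]
  pop 1: indeg[0]->0 | ready=[0, 4, 5] | order so far=[1]
  pop 0: indeg[2]->0; indeg[7]->1 | ready=[2, 4, 5] | order so far=[1, 0]
  pop 2: indeg[7]->0 | ready=[4, 5, 7] | order so far=[1, 0, 2]
  pop 4: no out-edges | ready=[5, 7] | order so far=[1, 0, 2, 4]
  pop 5: indeg[3]->2; indeg[6]->0 | ready=[6, 7] | order so far=[1, 0, 2, 4, 5]
  pop 6: indeg[3]->1 | ready=[7] | order so far=[1, 0, 2, 4, 5, 6]
  pop 7: indeg[3]->0 | ready=[3] | order so far=[1, 0, 2, 4, 5, 6, 7]
  pop 3: no out-edges | ready=[] | order so far=[1, 0, 2, 4, 5, 6, 7, 3]
New canonical toposort: [1, 0, 2, 4, 5, 6, 7, 3]
Compare positions:
  Node 0: index 1 -> 1 (same)
  Node 1: index 0 -> 0 (same)
  Node 2: index 2 -> 2 (same)
  Node 3: index 6 -> 7 (moved)
  Node 4: index 3 -> 3 (same)
  Node 5: index 4 -> 4 (same)
  Node 6: index 5 -> 5 (same)
  Node 7: index 7 -> 6 (moved)
Nodes that changed position: 3 7

Answer: 3 7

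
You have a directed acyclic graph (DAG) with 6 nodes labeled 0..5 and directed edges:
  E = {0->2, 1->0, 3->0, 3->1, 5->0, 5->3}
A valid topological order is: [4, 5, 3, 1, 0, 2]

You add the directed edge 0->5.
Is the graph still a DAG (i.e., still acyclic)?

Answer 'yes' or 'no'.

Answer: no

Derivation:
Given toposort: [4, 5, 3, 1, 0, 2]
Position of 0: index 4; position of 5: index 1
New edge 0->5: backward (u after v in old order)
Backward edge: old toposort is now invalid. Check if this creates a cycle.
Does 5 already reach 0? Reachable from 5: [0, 1, 2, 3, 5]. YES -> cycle!
Still a DAG? no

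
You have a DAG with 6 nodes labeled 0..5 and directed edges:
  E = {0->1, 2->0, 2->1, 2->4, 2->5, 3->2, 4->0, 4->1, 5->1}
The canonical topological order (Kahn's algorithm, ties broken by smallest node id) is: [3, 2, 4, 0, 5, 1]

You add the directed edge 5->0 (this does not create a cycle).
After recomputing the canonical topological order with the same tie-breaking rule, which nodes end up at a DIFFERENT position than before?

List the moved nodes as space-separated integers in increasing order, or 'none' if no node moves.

Answer: 0 5

Derivation:
Old toposort: [3, 2, 4, 0, 5, 1]
Added edge 5->0
Recompute Kahn (smallest-id tiebreak):
  initial in-degrees: [3, 4, 1, 0, 1, 1]
  ready (indeg=0): [3]
  pop 3: indeg[2]->0 | ready=[2] | order so far=[3]
  pop 2: indeg[0]->2; indeg[1]->3; indeg[4]->0; indeg[5]->0 | ready=[4, 5] | order so far=[3, 2]
  pop 4: indeg[0]->1; indeg[1]->2 | ready=[5] | order so far=[3, 2, 4]
  pop 5: indeg[0]->0; indeg[1]->1 | ready=[0] | order so far=[3, 2, 4, 5]
  pop 0: indeg[1]->0 | ready=[1] | order so far=[3, 2, 4, 5, 0]
  pop 1: no out-edges | ready=[] | order so far=[3, 2, 4, 5, 0, 1]
New canonical toposort: [3, 2, 4, 5, 0, 1]
Compare positions:
  Node 0: index 3 -> 4 (moved)
  Node 1: index 5 -> 5 (same)
  Node 2: index 1 -> 1 (same)
  Node 3: index 0 -> 0 (same)
  Node 4: index 2 -> 2 (same)
  Node 5: index 4 -> 3 (moved)
Nodes that changed position: 0 5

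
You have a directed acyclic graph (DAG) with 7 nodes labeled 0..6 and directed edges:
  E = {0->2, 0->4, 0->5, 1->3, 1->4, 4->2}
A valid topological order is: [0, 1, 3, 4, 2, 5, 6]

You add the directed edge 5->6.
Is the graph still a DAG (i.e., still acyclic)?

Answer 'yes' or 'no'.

Answer: yes

Derivation:
Given toposort: [0, 1, 3, 4, 2, 5, 6]
Position of 5: index 5; position of 6: index 6
New edge 5->6: forward
Forward edge: respects the existing order. Still a DAG, same toposort still valid.
Still a DAG? yes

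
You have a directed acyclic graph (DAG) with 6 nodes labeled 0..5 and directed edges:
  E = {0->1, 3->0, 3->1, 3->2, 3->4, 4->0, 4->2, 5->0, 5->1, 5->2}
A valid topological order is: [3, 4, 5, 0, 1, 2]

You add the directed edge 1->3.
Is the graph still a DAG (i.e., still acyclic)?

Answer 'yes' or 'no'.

Given toposort: [3, 4, 5, 0, 1, 2]
Position of 1: index 4; position of 3: index 0
New edge 1->3: backward (u after v in old order)
Backward edge: old toposort is now invalid. Check if this creates a cycle.
Does 3 already reach 1? Reachable from 3: [0, 1, 2, 3, 4]. YES -> cycle!
Still a DAG? no

Answer: no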